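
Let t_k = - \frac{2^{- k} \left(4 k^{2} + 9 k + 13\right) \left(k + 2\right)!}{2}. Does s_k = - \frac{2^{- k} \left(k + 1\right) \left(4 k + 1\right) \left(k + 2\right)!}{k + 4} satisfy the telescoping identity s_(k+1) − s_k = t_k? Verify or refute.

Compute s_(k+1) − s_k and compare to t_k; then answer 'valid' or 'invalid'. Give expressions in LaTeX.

Invalid: residual \frac{3 \cdot 2^{- k} \left(4 k^{3} + 25 k^{2} + 41 k + 50\right) \left(k + 2\right)!}{2 \left(k + 4\right) \left(k + 5\right)} ≠ 0.

s_(k+1) = -(k + 2)*(4*k + 5)*factorial(k + 3)/(2*2**k*(k + 5))
s_(k+1) − s_k = -(4*k**4 + 33*k**3 + 99*k**2 + 174*k + 110)*factorial(k + 2)/(2*2**k*(k + 4)*(k + 5))
(s_(k+1) − s_k) − t_k = 3*(4*k**3 + 25*k**2 + 41*k + 50)*factorial(k + 2)/(2*2**k*(k + 4)*(k + 5))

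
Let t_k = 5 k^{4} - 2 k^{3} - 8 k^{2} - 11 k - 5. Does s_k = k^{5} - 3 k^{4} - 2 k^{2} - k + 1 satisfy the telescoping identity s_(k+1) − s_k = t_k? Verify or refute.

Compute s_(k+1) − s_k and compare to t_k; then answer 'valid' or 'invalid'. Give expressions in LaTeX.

s_(k+1) = -k + (k + 1)**5 - 3*(k + 1)**4 - 2*(k + 1)**2
s_(k+1) − s_k = 5*k**4 - 2*k**3 - 8*k**2 - 11*k - 5
(s_(k+1) − s_k) − t_k = 0

Valid: the claim telescopes to t_k.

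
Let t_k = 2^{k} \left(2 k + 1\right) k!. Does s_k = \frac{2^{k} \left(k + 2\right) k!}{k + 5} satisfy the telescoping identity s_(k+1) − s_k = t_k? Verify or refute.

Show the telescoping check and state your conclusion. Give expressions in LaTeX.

s_(k+1) = 2**(k + 1)*(k + 3)*factorial(k + 1)/(k + 6)
s_(k+1) − s_k = 2**k*(2*k**3 + 17*k**2 + 38*k + 18)*factorial(k)/((k + 5)*(k + 6))
(s_(k+1) − s_k) − t_k = -3*2**k*(2*k**2 + 11*k + 4)*factorial(k)/((k + 5)*(k + 6))

Invalid: residual - \frac{3 \cdot 2^{k} \left(2 k^{2} + 11 k + 4\right) k!}{\left(k + 5\right) \left(k + 6\right)} ≠ 0.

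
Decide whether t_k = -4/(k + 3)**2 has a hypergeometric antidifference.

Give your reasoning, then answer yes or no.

No — t_k has no hypergeometric antidifference.

Compute t_(k+1)/t_k: get (k + 3)**2/(k + 4)**2.
Factor: A=k**2 + 6*k + 9; B=k**2 + 8*k + 16; C=1.
Set up (k**2 + 6*k + 9)·f(k+1) − (k**2 + 6*k + 9)·f(k) − (1) = 0.
Degrees (2,2,0) ⇒ d ≤ 0.
Generic f = c0 gives residual -1; -1 = 0 cannot hold, so t_k is not Gosper-summable.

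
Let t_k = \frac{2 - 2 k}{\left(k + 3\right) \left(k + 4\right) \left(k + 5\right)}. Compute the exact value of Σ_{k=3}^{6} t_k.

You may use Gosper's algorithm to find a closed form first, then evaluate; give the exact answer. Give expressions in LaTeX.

Σ = -52/1155

Step 1: r(k) = k*(k + 3)/((k - 1)*(k + 6)).
Gosper form: A/B · C(k+1)/C(k) with A=k + 3, B=k + 6, C=k - 1.
Set up (k + 3)·f(k+1) − (k + 5)·f(k) − (k - 1) = 0.
From deg A=1, deg B=1, deg C=1: d=2.
A polynomial solution: f(k) = k*(k - 5)/12.
R(k) = B(k−1)·f(k)/C(k) = k*(k - 5)*(k + 5)/(12*(k - 1)); s_k = R·t_k = -k*(k - 5)/(6*(k + 3)*(k + 4)).
Verify: 2*(1 - k)/(k**3 + 12*k**2 + 47*k + 60) matches t_k.
Telescoping: Σ = s_(7) − s_(3) = -7/330 − (1/42) = -52/1155.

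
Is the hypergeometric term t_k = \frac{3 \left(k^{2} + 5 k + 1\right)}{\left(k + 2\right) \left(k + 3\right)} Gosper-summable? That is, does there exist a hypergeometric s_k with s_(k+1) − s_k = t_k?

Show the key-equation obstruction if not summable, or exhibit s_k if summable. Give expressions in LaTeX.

The ratio is (k + 2)*(5*k + (k + 1)**2 + 6)/((k + 4)*(k**2 + 5*k + 1)).
So A=k + 2 and B=k + 4, with C=k**2 + 5*k + 1.
Set up (k + 2)·f(k+1) − (k + 3)·f(k) − (k**2 + 5*k + 1) = 0.
deg f ≤ 2 (via 1,1,2).
A polynomial solution: f(k) = k*(2*k - 1)/2.
R(k) = B(k−1)·f(k)/C(k) = k*(k + 3)*(2*k - 1)/(2*(k**2 + 5*k + 1)); s_k = R·t_k = 3*k*(2*k - 1)/(2*(k + 2)).
Δs = 3*(k**2 + 5*k + 1)/(k**2 + 5*k + 6), as required.

Yes. s_k = \frac{3 k \left(2 k - 1\right)}{2 \left(k + 2\right)}.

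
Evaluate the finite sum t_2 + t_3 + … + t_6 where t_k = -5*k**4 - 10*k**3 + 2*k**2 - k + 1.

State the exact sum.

t_(k+1)/t_k = (5*k**4 + 30*k**3 + 58*k**2 + 47*k + 13)/(5*k**4 + 10*k**3 - 2*k**2 + k - 1).
A = 1, B = 1, C = k**4 + 2*k**3 - 2*k**2/5 + k/5 - 1/5.
f must satisfy (1)·f(k+1) − (1)·f(k) = k**4 + 2*k**3 - 2*k**2/5 + k/5 - 1/5.
Degrees (0,0,4) ⇒ d ≤ 5.
Coefficient equations give f(k) = k*(k**4 - 4*k**2 + 4*k - 2)/5.
R(k) = B(k−1)·f(k)/C(k) = k*(k**4 - 4*k**2 + 4*k - 2)/(5*k**4 + 10*k**3 - 2*k**2 + k - 1); s_k = R·t_k = k*(-k**4 + 4*k**2 - 4*k + 2).
Δs = -5*k**4 - 10*k**3 + 2*k**2 - k + 1, as required.
Evaluate s at k=7 and k=2: -15617 and -12; difference -15605.

Σ = -15605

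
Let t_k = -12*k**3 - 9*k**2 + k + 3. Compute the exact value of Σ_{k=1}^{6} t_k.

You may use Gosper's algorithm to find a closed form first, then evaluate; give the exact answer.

Ratio r(k) = (12*k**3 + 45*k**2 + 53*k + 17)/(12*k**3 + 9*k**2 - k - 3).
So A=1 and B=1, with C=k**3 + 3*k**2/4 - k/12 - 1/4.
Need (1)·f(k+1) − (1)·f(k) = k**3 + 3*k**2/4 - k/12 - 1/4.
deg f ≤ 4 (via 0,0,3).
Coefficient equations give f(k) = k*(3*k**3 - 3*k**2 - 2*k - 1)/12.
Certificate R = B(k−1)f/C = k*(3*k**3 - 3*k**2 - 2*k - 1)/(12*k**3 + 9*k**2 - k - 3) gives s_k = k*(-3*k**3 + 3*k**2 + 2*k + 1).
Verify: -12*k**3 - 9*k**2 + k + 3 matches t_k.
Telescoping: Σ = s_(7) − s_(1) = -6069 − (3) = -6072.

Σ = -6072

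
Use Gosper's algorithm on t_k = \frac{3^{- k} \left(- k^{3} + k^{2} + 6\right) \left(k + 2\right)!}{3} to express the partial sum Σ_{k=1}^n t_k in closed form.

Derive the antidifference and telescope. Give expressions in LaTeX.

S(n) = \frac{3^{- n} \left(- 36 \cdot 3^{n} - n^{5} n! - 5 n^{4} n! + n^{3} n! + 41 n^{2} n! + 72 n n! + 36 n!\right)}{3}

Ratio r(k) = (k + 3)*(-(k + 1)**3 + (k + 1)**2 + 6)/(3*(-k**3 + k**2 + 6)).
A = k/3 + 1, B = 1, C = k**3 - k**2 - 6.
Key eq: (k/3 + 1)·f(k+1) = (1)·f(k) + (k**3 - k**2 - 6).
Degrees (1,0,3) ⇒ d ≤ 2.
Solving with deg f ≤ 2: f(k) = 3*(k - 4)*(k + 1).
R(k) = B(k−1)·f(k)/C(k) = 3*(k - 4)*(k + 1)/(k**3 - k**2 - 6); s_k = R·t_k = -(k - 4)*(k + 1)*factorial(k + 2)/3**k.
s_(k+1) − s_k = (-k**3 + k**2 + 6)*factorial(k + 2)/(3*3**k) = t_k.
Evaluate: s_(n+1) = -3**(-n - 1)*(n - 3)*(n + 2)*factorial(n + 3); subtract s_(1) = 12 ⇒ S(n) = (-36*3**n - n**5*factorial(n) - 5*n**4*factorial(n) + n**3*factorial(n) + 41*n**2*factorial(n) + 72*n*factorial(n) + 36*factorial(n))/(3*3**n).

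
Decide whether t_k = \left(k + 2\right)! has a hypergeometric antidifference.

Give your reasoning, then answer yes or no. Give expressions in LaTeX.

No — negative degree bound, so no certificate f.

Ratio r(k) = k + 3.
A = k + 3, B = 1, C = 1.
f must satisfy (k + 3)·f(k+1) − (1)·f(k) = 1.
Bound: deg f ≤ -1.
deg f ≤ -1 is impossible — no certificate.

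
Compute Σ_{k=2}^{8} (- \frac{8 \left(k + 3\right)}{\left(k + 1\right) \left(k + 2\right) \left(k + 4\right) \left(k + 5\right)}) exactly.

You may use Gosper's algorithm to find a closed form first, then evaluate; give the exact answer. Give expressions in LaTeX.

Σ = -112/585

t_(k+1)/t_k = (k + 1)*(k + 4)**2/((k + 3)**2*(k + 6)).
Gosper form: A/B · C(k+1)/C(k) with A=k + 1, B=k + 6, C=k**2 + 6*k + 9.
f must satisfy (k + 1)·f(k+1) − (k + 5)·f(k) = k**2 + 6*k + 9.
From deg A=1, deg B=1, deg C=2: d=4.
Solving with deg f ≤ 4: f(k) = k*(k + 2)*(k + 3)*(k + 5)/8.
So s_k = (B(k−1)f/C)·t_k = (k*(k + 2)*(k + 5)**2/(8*(k + 3)))·t_k = k*(-k - 5)/(k**2 + 5*k + 4).
Δs = 8*(-k - 3)/(k**4 + 12*k**3 + 49*k**2 + 78*k + 40), as required.
Σ_(k=2)^(8) t_k = s_(9) − s_(2) = -63/65 − (-7/9) = -112/585.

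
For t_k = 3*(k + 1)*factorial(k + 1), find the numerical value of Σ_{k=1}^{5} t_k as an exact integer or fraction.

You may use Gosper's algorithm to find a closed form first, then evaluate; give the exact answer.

Σ = 15114

t_(k+1)/t_k = (k + 2)**2/(k + 1).
Normal form (A,B,C) = (k + 2, 1, k + 1).
Solve (k + 2)·f(k+1) − (1)·f(k) = k + 1.
From deg A=1, deg B=0, deg C=1: d=0.
A polynomial solution: f(k) = 1.
Certificate R = B(k−1)f/C = 1/(k + 1) gives s_k = 3*factorial(k + 1).
Verify: 3*(k + 1)*factorial(k + 1) matches t_k.
Evaluate s at k=6 and k=1: 15120 and 6; difference 15114.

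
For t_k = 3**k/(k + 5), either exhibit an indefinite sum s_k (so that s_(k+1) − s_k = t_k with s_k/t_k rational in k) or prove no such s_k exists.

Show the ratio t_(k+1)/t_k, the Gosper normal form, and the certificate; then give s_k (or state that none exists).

none — t_k is not Gosper-summable

r(k) = 3*(k + 5)/(k + 6) after simplifying.
So A=3*k + 15 and B=k + 6, with C=1.
Solve (3*k + 15)·f(k+1) − (k + 5)·f(k) = 1.
Bound: deg f ≤ -1.
Bound -1 < 0, so the key equation has no polynomial solution.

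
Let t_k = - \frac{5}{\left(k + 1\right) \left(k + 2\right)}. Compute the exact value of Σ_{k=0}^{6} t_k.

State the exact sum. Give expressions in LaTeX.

t_(k+1)/t_k = (k + 1)/(k + 3).
Gosper form: A/B · C(k+1)/C(k) with A=k + 1, B=k + 3, C=1.
f must satisfy (k + 1)·f(k+1) − (k + 2)·f(k) = 1.
deg f ≤ 1 (via 1,1,0).
Solve for f: f(k) = k (degree 1 ≤ 1).
Get s_k = R·t_k = -5*k/(k + 1) with R(k) = B(k−1)f(k)/C(k) = k*(k + 2).
Check: Δs_k = -5/(k**2 + 3*k + 2). ✓
Evaluate s at k=7 and k=0: -35/8 and 0; difference -35/8.

Σ = -35/8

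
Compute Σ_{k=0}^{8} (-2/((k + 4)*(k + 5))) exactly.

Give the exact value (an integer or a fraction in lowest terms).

Σ = -9/26

The ratio is (k + 4)/(k + 6).
Take A(k)=k + 4, B(k)=k + 6, C(k)=1.
Need (k + 4)·f(k+1) − (k + 5)·f(k) = 1.
Degrees (1,1,0) ⇒ d ≤ 1.
Solve for f: f(k) = k/4 (degree 1 ≤ 1).
Get s_k = R·t_k = -k/(2*k + 8) with R(k) = B(k−1)f(k)/C(k) = k*(k + 5)/4.
Δs = -2/(k**2 + 9*k + 20), as required.
Sum = s_(9) − s_(0); s_(9) = -9/26, s_(0) = 0 ⇒ -9/26.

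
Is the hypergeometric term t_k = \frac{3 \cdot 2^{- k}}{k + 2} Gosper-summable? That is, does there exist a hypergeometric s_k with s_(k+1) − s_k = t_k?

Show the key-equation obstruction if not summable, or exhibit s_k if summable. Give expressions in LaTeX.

No. Not Gosper-summable.

The ratio is (k + 2)/(2*(k + 3)).
Normal form (A,B,C) = (k/2 + 1, k + 3, 1).
Need (k/2 + 1)·f(k+1) − (k + 2)·f(k) = 1.
Degrees (1,1,0) ⇒ d ≤ -1.
d = -1 < 0 ⇒ no nonzero polynomial f; not summable.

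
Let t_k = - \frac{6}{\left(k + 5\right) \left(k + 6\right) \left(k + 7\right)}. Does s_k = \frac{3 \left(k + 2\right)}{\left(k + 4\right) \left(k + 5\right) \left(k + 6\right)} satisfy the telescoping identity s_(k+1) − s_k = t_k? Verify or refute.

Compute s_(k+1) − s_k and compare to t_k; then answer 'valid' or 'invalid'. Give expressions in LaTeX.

Invalid: residual \frac{18}{k^{4} + 22 k^{3} + 179 k^{2} + 638 k + 840} ≠ 0.

s_(k+1) = 3*(k + 3)/((k + 5)*(k + 6)*(k + 7))
s_(k+1) − s_k = 6*(-k - 1)/(k**4 + 22*k**3 + 179*k**2 + 638*k + 840)
(s_(k+1) − s_k) − t_k = 18/(k**4 + 22*k**3 + 179*k**2 + 638*k + 840)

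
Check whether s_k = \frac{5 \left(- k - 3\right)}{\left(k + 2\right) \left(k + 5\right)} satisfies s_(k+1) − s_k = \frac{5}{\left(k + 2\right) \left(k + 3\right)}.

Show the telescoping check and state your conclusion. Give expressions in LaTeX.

s_(k+1) = 5*(-k - 4)/((k + 3)*(k + 6))
s_(k+1) − s_k = 5*(k**2 + 7*k + 14)/(k**4 + 16*k**3 + 91*k**2 + 216*k + 180)
(s_(k+1) − s_k) − t_k = 20*(-k - 4)/(k**4 + 16*k**3 + 91*k**2 + 216*k + 180)

Invalid: residual \frac{20 \left(- k - 4\right)}{k^{4} + 16 k^{3} + 91 k^{2} + 216 k + 180} ≠ 0.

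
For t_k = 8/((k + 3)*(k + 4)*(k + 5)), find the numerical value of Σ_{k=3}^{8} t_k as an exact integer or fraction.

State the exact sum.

Σ = 19/273

The ratio is (k + 3)/(k + 6).
Take A(k)=k + 3, B(k)=k + 6, C(k)=1.
Key eq: (k + 3)·f(k+1) = (k + 5)·f(k) + (1).
d = 2 from the (1,1,0) case.
Match coefficients ⇒ f(k) = k*(k + 7)/24.
R(k) = B(k−1)·f(k)/C(k) = k*(k + 5)*(k + 7)/24; s_k = R·t_k = k*(k + 7)/(3*(k + 3)*(k + 4)).
Check: Δs_k = 8/(k**3 + 12*k**2 + 47*k + 60). ✓
Σ_(k=3)^(8) t_k = s_(9) − s_(3) = 4/13 − (5/21) = 19/273.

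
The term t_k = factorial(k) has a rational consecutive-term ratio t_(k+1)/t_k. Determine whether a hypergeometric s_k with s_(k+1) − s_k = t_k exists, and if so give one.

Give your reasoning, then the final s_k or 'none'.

not Gosper-summable; s_k does not exist

r(k) = k + 1 after simplifying.
Gosper form: A/B · C(k+1)/C(k) with A=k + 1, B=1, C=1.
Set up (k + 1)·f(k+1) − (1)·f(k) − (1) = 0.
deg f ≤ -1 (via 1,0,0).
Bound -1 < 0, so the key equation has no polynomial solution.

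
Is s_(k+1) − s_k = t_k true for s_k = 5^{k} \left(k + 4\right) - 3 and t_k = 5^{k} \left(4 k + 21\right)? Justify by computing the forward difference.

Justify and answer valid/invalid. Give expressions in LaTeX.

Valid — Δs_k = t_k.

s_(k+1) = 5**(k + 1)*(k + 5) - 3
s_(k+1) − s_k = 5**k*(4*k + 21)
(s_(k+1) − s_k) − t_k = 0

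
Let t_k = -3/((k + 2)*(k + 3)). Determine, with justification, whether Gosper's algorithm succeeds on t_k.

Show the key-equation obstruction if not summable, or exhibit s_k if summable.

Yes. s_k = -3*k/(2*k + 4).

Compute t_(k+1)/t_k: get (k + 2)/(k + 4).
A = k + 2, B = k + 4, C = 1.
Key eq: (k + 2)·f(k+1) = (k + 3)·f(k) + (1).
Bound: deg f ≤ 1.
Coefficient equations give f(k) = k/2.
Get s_k = R·t_k = -3*k/(2*k + 4) with R(k) = B(k−1)f(k)/C(k) = k*(k + 3)/2.
Verify: -3/(k**2 + 5*k + 6) matches t_k.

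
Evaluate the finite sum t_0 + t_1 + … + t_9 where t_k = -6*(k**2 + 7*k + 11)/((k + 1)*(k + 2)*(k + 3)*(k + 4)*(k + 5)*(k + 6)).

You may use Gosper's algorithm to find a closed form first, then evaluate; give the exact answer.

Compute t_(k+1)/t_k: get (k + 1)*(7*k + (k + 1)**2 + 18)/((k + 7)*(k**2 + 7*k + 11)).
A = k + 1, B = k + 7, C = k**2 + 7*k + 11.
Set up (k + 1)·f(k+1) − (k + 6)·f(k) − (k**2 + 7*k + 11) = 0.
Bound: deg f ≤ 5.
Match coefficients ⇒ f(k) = k*(k + 2)*(k + 4)*(k**2 + 9*k + 23)/45.
So s_k = (B(k−1)f/C)·t_k = (k*(k + 2)*(k + 4)*(k + 6)*(k**2 + 9*k + 23)/(45*(k**2 + 7*k + 11)))·t_k = 2*k*(-k**2 - 9*k - 23)/(15*(k**3 + 9*k**2 + 23*k + 15)).
s_(k+1) − s_k = 6*(-k**2 - 7*k - 11)/(k**6 + 21*k**5 + 175*k**4 + 735*k**3 + 1624*k**2 + 1764*k + 720) = t_k.
Telescoping: Σ = s_(10) − s_(0) = -284/2145 − (0) = -284/2145.

Σ = -284/2145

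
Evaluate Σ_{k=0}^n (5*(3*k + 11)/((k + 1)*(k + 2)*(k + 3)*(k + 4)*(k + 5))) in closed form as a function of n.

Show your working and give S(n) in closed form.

r(k) = (k + 1)*(3*k + 14)/((k + 6)*(3*k + 11)) after simplifying.
Factor: A=k + 1; B=k + 6; C=k + 11/3.
Need (k + 1)·f(k+1) − (k + 5)·f(k) = k + 11/3.
deg f ≤ 4 (via 1,1,1).
A polynomial solution: f(k) = k*(k + 3)*(k**2 + 7*k + 14)/24.
Get s_k = R·t_k = 5*k*(k**2 + 7*k + 14)/(8*(k**3 + 7*k**2 + 14*k + 8)) with R(k) = B(k−1)f(k)/C(k) = k*(k + 3)*(k + 5)*(k**2 + 7*k + 14)/(8*(3*k + 11)).
Δs = 5*(3*k + 11)/(k**5 + 15*k**4 + 85*k**3 + 225*k**2 + 274*k + 120), as required.
s_(n+1) = 5*(n**3 + 10*n**2 + 31*n + 22)/(8*(n**3 + 10*n**2 + 31*n + 30)) and s_(0) = 0, so S(n) = 5*(n**3 + 10*n**2 + 31*n + 22)/(8*(n**3 + 10*n**2 + 31*n + 30)).

S(n) = 5*(n**3 + 10*n**2 + 31*n + 22)/(8*(n**3 + 10*n**2 + 31*n + 30))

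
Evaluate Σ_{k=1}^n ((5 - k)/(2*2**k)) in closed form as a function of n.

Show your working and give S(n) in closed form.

Compute t_(k+1)/t_k: get (k - 4)/(2*(k - 5)).
Take A(k)=1/2, B(k)=1, C(k)=k - 5.
Key eq: (1/2)·f(k+1) = (1)·f(k) + (k - 5).
d = 1 from the (0,0,1) case.
Solve for f: f(k) = -2*(k - 4) (degree 1 ≤ 1).
Certificate R = B(k−1)f/C = -2*(k - 4)/(k - 5) gives s_k = (k - 4)/2**k.
Check: Δs_k = (5 - k)/(2*2**k). ✓
Telescope: S(n) = s_(n+1) − s_(1) = 2**(-n - 1)*(n - 3) − (-3/2) = 2**(-n - 1)*(3*2**n + n - 3).

S(n) = 2**(-n - 1)*(3*2**n + n - 3)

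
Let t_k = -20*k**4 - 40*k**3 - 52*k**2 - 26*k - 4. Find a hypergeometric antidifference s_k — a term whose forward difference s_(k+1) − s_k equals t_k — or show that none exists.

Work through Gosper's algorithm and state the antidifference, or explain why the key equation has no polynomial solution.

Ratio r(k) = (10*k**4 + 60*k**3 + 146*k**2 + 165*k + 71)/(10*k**4 + 20*k**3 + 26*k**2 + 13*k + 2).
A = 1, B = 1, C = k**4 + 2*k**3 + 13*k**2/5 + 13*k/10 + 1/5.
Set up (1)·f(k+1) − (1)·f(k) − (k**4 + 2*k**3 + 13*k**2/5 + 13*k/10 + 1/5) = 0.
Degrees (0,0,4) ⇒ d ≤ 5.
Solving with deg f ≤ 5: f(k) = k*(4*k**4 + 4*k**2 - 3*k - 1)/20.
Then R = B(k−1)f/C = k*(4*k**4 + 4*k**2 - 3*k - 1)/(2*(10*k**4 + 20*k**3 + 26*k**2 + 13*k + 2)), so s_k = R(k)·t_k = k*(-4*k**4 - 4*k**2 + 3*k + 1).
s_(k+1) − s_k = -20*k**4 - 40*k**3 - 52*k**2 - 26*k - 4 = t_k.

s_k = k*(-4*k**4 - 4*k**2 + 3*k + 1)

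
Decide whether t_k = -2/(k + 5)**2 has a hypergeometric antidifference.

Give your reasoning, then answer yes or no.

The ratio is (k + 5)**2/(k + 6)**2.
Gosper form: A/B · C(k+1)/C(k) with A=k**2 + 10*k + 25, B=k**2 + 12*k + 36, C=1.
Set up (k**2 + 10*k + 25)·f(k+1) − (k**2 + 10*k + 25)·f(k) − (1) = 0.
d = 0 from the (2,2,0) case.
Generic f = c0 gives residual -1; -1 = 0 cannot hold, so t_k is not Gosper-summable.

No — t_k has no hypergeometric antidifference.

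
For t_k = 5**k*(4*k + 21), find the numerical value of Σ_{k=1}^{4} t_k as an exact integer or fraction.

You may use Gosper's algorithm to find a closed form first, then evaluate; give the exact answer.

Step 1: r(k) = 5*(4*k + 25)/(4*k + 21).
So A=5 and B=1, with C=k + 21/4.
f must satisfy (5)·f(k+1) − (1)·f(k) = k + 21/4.
From deg A=0, deg B=0, deg C=1: d=1.
Solving with deg f ≤ 1: f(k) = (k + 4)/4.
Certificate R = B(k−1)f/C = (k + 4)/(4*k + 21) gives s_k = 5**k*(k + 4).
s_(k+1) − s_k = 5**k*(4*k + 21) = t_k.
Σ_(k=1)^(4) t_k = s_(5) − s_(1) = 28125 − (25) = 28100.

Σ = 28100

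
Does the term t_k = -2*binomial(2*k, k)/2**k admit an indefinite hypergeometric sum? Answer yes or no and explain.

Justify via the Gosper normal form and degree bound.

No. Not Gosper-summable.

t_(k+1)/t_k = (2*k + 1)/(k + 1).
Gosper form: A/B · C(k+1)/C(k) with A=2*k + 1, B=k + 1, C=1.
f must satisfy (2*k + 1)·f(k+1) − (k)·f(k) = 1.
From deg A=1, deg B=1, deg C=0: d=-1.
Negative degree bound (-1): no f exists, t_k not Gosper-summable.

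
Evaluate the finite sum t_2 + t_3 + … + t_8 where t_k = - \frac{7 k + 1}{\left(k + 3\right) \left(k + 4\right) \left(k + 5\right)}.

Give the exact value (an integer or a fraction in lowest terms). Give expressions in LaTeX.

Σ = -14/39

The ratio is (k + 3)*(7*k + 8)/((k + 6)*(7*k + 1)).
So A=k + 3 and B=k + 6, with C=k + 1/7.
Set up (k + 3)·f(k+1) − (k + 5)·f(k) − (k + 1/7) = 0.
From deg A=1, deg B=1, deg C=1: d=2.
Solving with deg f ≤ 2: f(k) = k*(11*k - 7)/84.
Get s_k = R·t_k = k*(7 - 11*k)/(12*(k + 3)*(k + 4)) with R(k) = B(k−1)f(k)/C(k) = k*(k + 5)*(11*k - 7)/(12*(7*k + 1)).
Check: Δs_k = (-7*k - 1)/(k**3 + 12*k**2 + 47*k + 60). ✓
Σ_(k=2)^(8) t_k = s_(9) − s_(2) = -23/52 − (-1/12) = -14/39.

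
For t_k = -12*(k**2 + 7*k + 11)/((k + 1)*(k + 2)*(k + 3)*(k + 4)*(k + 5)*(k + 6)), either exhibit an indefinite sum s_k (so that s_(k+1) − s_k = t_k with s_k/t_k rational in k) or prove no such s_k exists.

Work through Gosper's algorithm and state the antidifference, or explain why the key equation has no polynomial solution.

s_k = 4*k*(-k**2 - 9*k - 23)/(15*(k**3 + 9*k**2 + 23*k + 15))

Ratio r(k) = (k + 1)*(7*k + (k + 1)**2 + 18)/((k + 7)*(k**2 + 7*k + 11)).
Take A(k)=k + 1, B(k)=k + 7, C(k)=k**2 + 7*k + 11.
Need (k + 1)·f(k+1) − (k + 6)·f(k) = k**2 + 7*k + 11.
Bound: deg f ≤ 5.
Match coefficients ⇒ f(k) = k*(k + 2)*(k + 4)*(k**2 + 9*k + 23)/45.
R(k) = B(k−1)·f(k)/C(k) = k*(k + 2)*(k + 4)*(k + 6)*(k**2 + 9*k + 23)/(45*(k**2 + 7*k + 11)); s_k = R·t_k = 4*k*(-k**2 - 9*k - 23)/(15*(k**3 + 9*k**2 + 23*k + 15)).
s_(k+1) − s_k = 12*(-k**2 - 7*k - 11)/(k**6 + 21*k**5 + 175*k**4 + 735*k**3 + 1624*k**2 + 1764*k + 720) = t_k.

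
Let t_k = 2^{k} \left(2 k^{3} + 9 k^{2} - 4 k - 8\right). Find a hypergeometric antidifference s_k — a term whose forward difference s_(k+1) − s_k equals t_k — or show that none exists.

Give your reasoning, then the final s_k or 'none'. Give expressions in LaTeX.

s_k = 2^{k} \left(2 k^{3} - 3 k^{2} - 4 k + 2\right)

Step 1: r(k) = 2*(2*k**3 + 15*k**2 + 20*k - 1)/(2*k**3 + 9*k**2 - 4*k - 8).
Gosper form: A/B · C(k+1)/C(k) with A=2, B=1, C=k**3 + 9*k**2/2 - 2*k - 4.
Key eq: (2)·f(k+1) = (1)·f(k) + (k**3 + 9*k**2/2 - 2*k - 4).
Degrees (0,0,3) ⇒ d ≤ 3.
Match coefficients ⇒ f(k) = (2*k**3 - 3*k**2 - 4*k + 2)/2.
R(k) = B(k−1)·f(k)/C(k) = (2*k**3 - 3*k**2 - 4*k + 2)/(2*k**3 + 9*k**2 - 4*k - 8); s_k = R·t_k = 2**k*(2*k**3 - 3*k**2 - 4*k + 2).
Verify: 2**k*(2*k**3 + 9*k**2 - 4*k - 8) matches t_k.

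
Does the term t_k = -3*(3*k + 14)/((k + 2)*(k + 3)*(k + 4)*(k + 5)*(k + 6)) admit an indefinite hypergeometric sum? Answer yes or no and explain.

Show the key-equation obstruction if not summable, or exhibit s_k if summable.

Ratio r(k) = (k + 2)*(3*k + 17)/((k + 7)*(3*k + 14)).
Gosper form: A/B · C(k+1)/C(k) with A=k + 2, B=k + 7, C=k + 14/3.
Set up (k + 2)·f(k+1) − (k + 6)·f(k) − (k + 14/3) = 0.
Degrees (1,1,1) ⇒ d ≤ 4.
Solving with deg f ≤ 4: f(k) = k*(k + 4)*(k**2 + 10*k + 31)/90.
Get s_k = R·t_k = k*(-k**2 - 10*k - 31)/(10*(k**3 + 10*k**2 + 31*k + 30)) with R(k) = B(k−1)f(k)/C(k) = k*(k + 4)*(k + 6)*(k**2 + 10*k + 31)/(30*(3*k + 14)).
Δs = 3*(-3*k - 14)/(k**5 + 20*k**4 + 155*k**3 + 580*k**2 + 1044*k + 720), as required.

Yes. s_k = k*(-k**2 - 10*k - 31)/(10*(k**3 + 10*k**2 + 31*k + 30)).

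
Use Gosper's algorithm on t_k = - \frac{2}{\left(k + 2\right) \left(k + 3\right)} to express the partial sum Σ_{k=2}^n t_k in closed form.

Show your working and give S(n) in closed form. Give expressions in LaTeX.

S(n) = \frac{1 - n}{2 \left(n + 3\right)}

Step 1: r(k) = (k + 2)/(k + 4).
Factor: A=k + 2; B=k + 4; C=1.
f must satisfy (k + 2)·f(k+1) − (k + 3)·f(k) = 1.
deg f ≤ 1 (via 1,1,0).
Match coefficients ⇒ f(k) = k/2.
R(k) = B(k−1)·f(k)/C(k) = k*(k + 3)/2; s_k = R·t_k = -k/(k + 2).
Verify: -2/(k**2 + 5*k + 6) matches t_k.
s_(n+1) = (-n - 1)/(n + 3) and s_(2) = -1/2, so S(n) = (1 - n)/(2*(n + 3)).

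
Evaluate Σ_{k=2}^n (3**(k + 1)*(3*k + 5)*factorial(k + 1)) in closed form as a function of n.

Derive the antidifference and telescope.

S(n) = 9*3**n*factorial(n + 2) - 162

r(k) = 3*(k + 2)*(3*k + 8)/(3*k + 5) after simplifying.
Gosper form: A/B · C(k+1)/C(k) with A=3*k + 6, B=1, C=k + 5/3.
f must satisfy (3*k + 6)·f(k+1) − (1)·f(k) = k + 5/3.
From deg A=1, deg B=0, deg C=1: d=0.
Coefficient equations give f(k) = 1/3.
So s_k = (B(k−1)f/C)·t_k = (1/(3*k + 5))·t_k = 3**(k + 1)*factorial(k + 1).
Check: Δs_k = 3**(k + 1)*(3*k + 5)*factorial(k + 1). ✓
Σ_(k=2)^n t_k = s_(n+1) − s_(2) = (3**(n + 2)*factorial(n + 2)) − (162), i.e. 9*3**n*factorial(n + 2) - 162.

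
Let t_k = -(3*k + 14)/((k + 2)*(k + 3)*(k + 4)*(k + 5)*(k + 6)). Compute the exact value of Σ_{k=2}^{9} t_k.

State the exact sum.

Σ = -11/1638

Ratio r(k) = (k + 2)*(3*k + 17)/((k + 7)*(3*k + 14)).
A = k + 2, B = k + 7, C = k + 14/3.
Solve (k + 2)·f(k+1) − (k + 6)·f(k) = k + 14/3.
d = 4 from the (1,1,1) case.
Solve for f: f(k) = k*(k + 4)*(k**2 + 10*k + 31)/90 (degree 4 ≤ 4).
Get s_k = R·t_k = k*(-k**2 - 10*k - 31)/(30*(k**3 + 10*k**2 + 31*k + 30)) with R(k) = B(k−1)f(k)/C(k) = k*(k + 4)*(k + 6)*(k**2 + 10*k + 31)/(30*(3*k + 14)).
Check: Δs_k = (-3*k - 14)/(k**5 + 20*k**4 + 155*k**3 + 580*k**2 + 1044*k + 720). ✓
Telescoping: Σ = s_(10) − s_(2) = -77/2340 − (-11/420) = -11/1638.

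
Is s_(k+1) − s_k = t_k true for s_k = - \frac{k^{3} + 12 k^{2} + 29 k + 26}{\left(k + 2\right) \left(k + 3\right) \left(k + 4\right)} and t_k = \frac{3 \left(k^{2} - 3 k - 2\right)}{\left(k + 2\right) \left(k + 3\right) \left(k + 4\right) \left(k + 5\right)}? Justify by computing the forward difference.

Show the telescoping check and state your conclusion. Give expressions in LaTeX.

s_(k+1) = (-29*k - (k + 1)**3 - 12*(k + 1)**2 - 55)/((k + 3)*(k + 4)*(k + 5))
s_(k+1) − s_k = 3*(k**2 - 3*k - 2)/(k**4 + 14*k**3 + 71*k**2 + 154*k + 120)
(s_(k+1) − s_k) − t_k = 0

Valid — Δs_k = t_k.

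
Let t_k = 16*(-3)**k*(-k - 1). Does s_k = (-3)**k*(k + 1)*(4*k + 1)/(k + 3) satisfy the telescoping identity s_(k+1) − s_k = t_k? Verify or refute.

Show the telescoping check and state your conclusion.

Invalid: residual (-3)**k*(32*k**2 + 136*k + 98)/(k**2 + 7*k + 12) ≠ 0.

s_(k+1) = (-3)**(k + 1)*(k + 2)*(4*k + 5)/(k + 4)
s_(k+1) − s_k = (-3)**k*(-16*k**3 - 96*k**2 - 168*k - 94)/(k**2 + 7*k + 12)
(s_(k+1) − s_k) − t_k = (-3)**k*(32*k**2 + 136*k + 98)/(k**2 + 7*k + 12)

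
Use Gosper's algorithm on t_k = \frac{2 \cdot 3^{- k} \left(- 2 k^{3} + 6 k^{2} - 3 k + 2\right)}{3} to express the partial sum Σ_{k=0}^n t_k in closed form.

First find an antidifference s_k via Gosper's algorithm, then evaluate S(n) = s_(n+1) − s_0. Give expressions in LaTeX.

S(n) = 3^{- n - 1} \left(3^{n + 1} + 2 n^{3} + 3 n^{2} + 3 n + 1\right)

r(k) = (2*k**3 - 3*k - 3)/(3*(2*k**3 - 6*k**2 + 3*k - 2)) after simplifying.
Gosper form: A/B · C(k+1)/C(k) with A=1/3, B=1, C=k**3 - 3*k**2 + 3*k/2 - 1.
Need (1/3)·f(k+1) − (1)·f(k) = k**3 - 3*k**2 + 3*k/2 - 1.
Degrees (0,0,3) ⇒ d ≤ 3.
A polynomial solution: f(k) = -3*(2*k - 1)*(k**2 - k + 1)/4.
R(k) = B(k−1)·f(k)/C(k) = -3*(2*k - 1)*(k**2 - k + 1)/(2*(2*k**3 - 6*k**2 + 3*k - 2)); s_k = R·t_k = (2*k**3 - 3*k**2 + 3*k - 1)/3**k.
Verify: 2*(-2*k**3 + 6*k**2 - 3*k + 2)/(3*3**k) matches t_k.
Evaluate: s_(n+1) = 3**(-n - 1)*(2*n**3 + 3*n**2 + 3*n + 1); subtract s_(0) = -1 ⇒ S(n) = 3**(-n - 1)*(3**(n + 1) + 2*n**3 + 3*n**2 + 3*n + 1).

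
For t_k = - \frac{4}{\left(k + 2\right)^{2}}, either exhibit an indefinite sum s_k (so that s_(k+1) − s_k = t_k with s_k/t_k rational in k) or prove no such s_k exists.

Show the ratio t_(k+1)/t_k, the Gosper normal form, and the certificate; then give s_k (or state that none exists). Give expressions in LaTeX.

t_(k+1)/t_k = (k + 2)**2/(k + 3)**2.
Factor: A=k**2 + 4*k + 4; B=k**2 + 6*k + 9; C=1.
Solve (k**2 + 4*k + 4)·f(k+1) − (k**2 + 4*k + 4)·f(k) = 1.
From deg A=2, deg B=2, deg C=0: d=0.
Write f(k) = c0. Then LHS − RHS = -1, requiring -1 = 0: contradictory. No certificate.

none — t_k is not Gosper-summable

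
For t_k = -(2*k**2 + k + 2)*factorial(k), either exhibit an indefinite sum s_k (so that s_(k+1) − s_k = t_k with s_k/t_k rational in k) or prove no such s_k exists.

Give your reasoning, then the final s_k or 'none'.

t_(k+1)/t_k = (k + 1)*(k + 2*(k + 1)**2 + 3)/(2*k**2 + k + 2).
A = k + 1, B = 1, C = k**2 + k/2 + 1.
Set up (k + 1)·f(k+1) − (1)·f(k) − (k**2 + k/2 + 1) = 0.
Bound: deg f ≤ 1.
Match coefficients ⇒ f(k) = (2*k - 1)/2.
R(k) = B(k−1)·f(k)/C(k) = (2*k - 1)/(2*k**2 + k + 2); s_k = R·t_k = -(2*k - 1)*factorial(k).
Δs = -(2*k**2 + k + 2)*factorial(k), as required.

s_k = -(2*k - 1)*factorial(k)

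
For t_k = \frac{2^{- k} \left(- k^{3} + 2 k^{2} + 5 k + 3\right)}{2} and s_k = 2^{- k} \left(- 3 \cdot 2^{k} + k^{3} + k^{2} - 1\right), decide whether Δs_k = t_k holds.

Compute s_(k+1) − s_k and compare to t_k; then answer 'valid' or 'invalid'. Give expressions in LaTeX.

s_(k+1) = (-6*2**k + (k + 1)**3 + (k + 1)**2 - 1)/(2*2**k)
s_(k+1) − s_k = (-k**3 + 2*k**2 + 5*k + 3)/(2*2**k)
(s_(k+1) − s_k) − t_k = 0

valid (s_(k+1) − s_k reduces to t_k)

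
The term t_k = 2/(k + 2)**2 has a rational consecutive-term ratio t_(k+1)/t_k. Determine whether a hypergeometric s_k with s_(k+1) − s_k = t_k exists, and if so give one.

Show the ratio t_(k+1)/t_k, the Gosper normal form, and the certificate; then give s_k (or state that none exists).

r(k) = (k + 2)**2/(k + 3)**2 after simplifying.
Gosper form: A/B · C(k+1)/C(k) with A=k**2 + 4*k + 4, B=k**2 + 6*k + 9, C=1.
Need (k**2 + 4*k + 4)·f(k+1) − (k**2 + 4*k + 4)·f(k) = 1.
Bound: deg f ≤ 0.
Generic f = c0 gives residual -1; -1 = 0 cannot hold, so t_k is not Gosper-summable.

no hypergeometric antidifference exists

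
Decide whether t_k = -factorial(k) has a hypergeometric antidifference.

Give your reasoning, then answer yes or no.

t_(k+1)/t_k = k + 1.
So A=k + 1 and B=1, with C=1.
Set up (k + 1)·f(k+1) − (1)·f(k) − (1) = 0.
Bound: deg f ≤ -1.
deg f ≤ -1 is impossible — no certificate.

No — negative degree bound, so no certificate f.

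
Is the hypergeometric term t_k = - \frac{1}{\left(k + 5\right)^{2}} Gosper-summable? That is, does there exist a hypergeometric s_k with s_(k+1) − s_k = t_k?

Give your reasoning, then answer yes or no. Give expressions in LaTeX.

No — key equation has no polynomial f.

Step 1: r(k) = (k + 5)**2/(k + 6)**2.
A = k**2 + 10*k + 25, B = k**2 + 12*k + 36, C = 1.
Set up (k**2 + 10*k + 25)·f(k+1) − (k**2 + 10*k + 25)·f(k) − (1) = 0.
d = 0 from the (2,2,0) case.
Put f(k) = c0: A·f(k+1) − B(k−1)·f(k) − C = -1; need -1 = 0 — inconsistent ⇒ no f, not summable.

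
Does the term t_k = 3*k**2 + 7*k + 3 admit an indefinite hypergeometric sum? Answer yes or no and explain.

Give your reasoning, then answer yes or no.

Yes. s_k = k**2*(k + 2).

Compute t_(k+1)/t_k: get (3*k**2 + 13*k + 13)/(3*k**2 + 7*k + 3).
Normal form (A,B,C) = (1, 1, k**2 + 7*k/3 + 1).
Need (1)·f(k+1) − (1)·f(k) = k**2 + 7*k/3 + 1.
Degrees (0,0,2) ⇒ d ≤ 3.
Solve for f: f(k) = k**2*(k + 2)/3 (degree 3 ≤ 3).
Certificate R = B(k−1)f/C = k**2*(k + 2)/(3*k**2 + 7*k + 3) gives s_k = k**2*(k + 2).
Verify: 3*k**2 + 7*k + 3 matches t_k.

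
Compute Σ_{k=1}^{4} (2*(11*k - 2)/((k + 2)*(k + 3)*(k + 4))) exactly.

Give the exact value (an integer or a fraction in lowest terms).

The ratio is (k + 2)*(11*k + 9)/((k + 5)*(11*k - 2)).
Gosper form: A/B · C(k+1)/C(k) with A=k + 2, B=k + 5, C=k - 2/11.
f must satisfy (k + 2)·f(k+1) − (k + 4)·f(k) = k - 2/11.
deg f ≤ 2 (via 1,1,1).
Solve for f: f(k) = k*(5*k - 8)/33 (degree 2 ≤ 2).
Get s_k = R·t_k = 2*k*(5*k - 8)/(3*(k + 2)*(k + 3)) with R(k) = B(k−1)f(k)/C(k) = k*(k + 4)*(5*k - 8)/(3*(11*k - 2)).
s_(k+1) − s_k = 2*(11*k - 2)/(k**3 + 9*k**2 + 26*k + 24) = t_k.
Sum = s_(5) − s_(1); s_(5) = 85/84, s_(1) = -1/6 ⇒ 33/28.

Σ = 33/28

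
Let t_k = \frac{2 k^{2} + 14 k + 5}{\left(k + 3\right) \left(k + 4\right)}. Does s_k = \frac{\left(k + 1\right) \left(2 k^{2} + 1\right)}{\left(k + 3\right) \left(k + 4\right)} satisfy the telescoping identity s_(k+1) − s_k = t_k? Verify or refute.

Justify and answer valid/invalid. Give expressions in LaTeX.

s_(k+1) = (k + 2)*(2*(k + 1)**2 + 1)/((k + 4)*(k + 5))
s_(k+1) − s_k = (2*k**3 + 24*k**2 + 33*k + 13)/(k**3 + 12*k**2 + 47*k + 60)
(s_(k+1) − s_k) − t_k = 6*(-7*k - 2)/(k**3 + 12*k**2 + 47*k + 60)

Invalid: residual \frac{6 \left(- 7 k - 2\right)}{k^{3} + 12 k^{2} + 47 k + 60} ≠ 0.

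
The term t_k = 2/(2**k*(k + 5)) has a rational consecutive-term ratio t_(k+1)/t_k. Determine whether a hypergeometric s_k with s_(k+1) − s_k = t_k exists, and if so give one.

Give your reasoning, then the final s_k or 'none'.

Compute t_(k+1)/t_k: get (k + 5)/(2*(k + 6)).
A = k/2 + 5/2, B = k + 6, C = 1.
Need (k/2 + 5/2)·f(k+1) − (k + 5)·f(k) = 1.
Bound: deg f ≤ -1.
d = -1 < 0 ⇒ no nonzero polynomial f; not summable.

none — t_k is not Gosper-summable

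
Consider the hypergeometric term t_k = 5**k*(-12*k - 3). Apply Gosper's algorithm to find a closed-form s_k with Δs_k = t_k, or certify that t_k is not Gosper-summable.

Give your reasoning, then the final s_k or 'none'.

Ratio r(k) = 5*(4*k + 5)/(4*k + 1).
Factor: A=5; B=1; C=k + 1/4.
Solve (5)·f(k+1) − (1)·f(k) = k + 1/4.
Degrees (0,0,1) ⇒ d ≤ 1.
Solve for f: f(k) = (k - 1)/4 (degree 1 ≤ 1).
Get s_k = R·t_k = 3*5**k*(1 - k) with R(k) = B(k−1)f(k)/C(k) = (k - 1)/(4*k + 1).
Verify: 5**k*(-12*k - 3) matches t_k.

s_k = 3*5**k*(1 - k)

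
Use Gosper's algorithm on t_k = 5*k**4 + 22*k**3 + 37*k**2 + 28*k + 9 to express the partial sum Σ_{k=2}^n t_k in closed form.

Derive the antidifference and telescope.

S(n) = n**5 + 8*n**4 + 25*n**3 + 38*n**2 + 29*n - 101

Compute t_(k+1)/t_k: get (5*k**4 + 42*k**3 + 133*k**2 + 188*k + 101)/(5*k**4 + 22*k**3 + 37*k**2 + 28*k + 9).
Gosper form: A/B · C(k+1)/C(k) with A=1, B=1, C=k**4 + 22*k**3/5 + 37*k**2/5 + 28*k/5 + 9/5.
Need (1)·f(k+1) − (1)·f(k) = k**4 + 22*k**3/5 + 37*k**2/5 + 28*k/5 + 9/5.
From deg A=0, deg B=0, deg C=4: d=5.
Match coefficients ⇒ f(k) = k*(k**4 + 3*k**3 + 3*k**2 + k + 1)/5.
R(k) = B(k−1)·f(k)/C(k) = k*(k**4 + 3*k**3 + 3*k**2 + k + 1)/(5*k**4 + 22*k**3 + 37*k**2 + 28*k + 9); s_k = R·t_k = k*(k**4 + 3*k**3 + 3*k**2 + k + 1).
Verify: 5*k**4 + 22*k**3 + 37*k**2 + 28*k + 9 matches t_k.
Evaluate: s_(n+1) = n**5 + 8*n**4 + 25*n**3 + 38*n**2 + 29*n + 9; subtract s_(2) = 110 ⇒ S(n) = n**5 + 8*n**4 + 25*n**3 + 38*n**2 + 29*n - 101.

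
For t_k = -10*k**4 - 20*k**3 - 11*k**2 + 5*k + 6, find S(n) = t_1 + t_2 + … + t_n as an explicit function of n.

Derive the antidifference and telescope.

t_(k+1)/t_k = (10*k**4 + 60*k**3 + 131*k**2 + 117*k + 30)/(10*k**4 + 20*k**3 + 11*k**2 - 5*k - 6).
Normal form (A,B,C) = (1, 1, k**4 + 2*k**3 + 11*k**2/10 - k/2 - 3/5).
f must satisfy (1)·f(k+1) − (1)·f(k) = k**4 + 2*k**3 + 11*k**2/10 - k/2 - 3/5.
Bound: deg f ≤ 5.
Solve for f: f(k) = k*(k + 1)*(2*k**3 - 2*k**2 - k - 2)/10 (degree 5 ≤ 5).
R(k) = B(k−1)·f(k)/C(k) = k*(2*k**3 - 2*k**2 - k - 2)/(10*k**3 + 10*k**2 + k - 6); s_k = R·t_k = k*(-2*k**4 + 3*k**2 + 3*k + 2).
Verify: -10*k**4 - 20*k**3 - 11*k**2 + 5*k + 6 matches t_k.
Telescope: S(n) = s_(n+1) − s_(1) = -2*n**5 - 10*n**4 - 17*n**3 - 8*n**2 + 7*n + 6 − (6) = n*(-2*n**4 - 10*n**3 - 17*n**2 - 8*n + 7).

S(n) = n*(-2*n**4 - 10*n**3 - 17*n**2 - 8*n + 7)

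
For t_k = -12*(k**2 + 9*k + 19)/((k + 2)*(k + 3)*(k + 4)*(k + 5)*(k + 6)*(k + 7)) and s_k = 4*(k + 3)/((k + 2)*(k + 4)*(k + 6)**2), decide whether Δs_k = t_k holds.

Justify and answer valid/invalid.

s_(k+1) = 4*(k + 4)/((k + 3)*(k + 5)*(k + 7)**2)
s_(k+1) − s_k = 4*((k + 2)*(k + 4)**2*(k + 6)**2 - (k + 3)**2*(k + 5)*(k + 7)**2)/((k + 2)*(k + 3)*(k + 4)*(k + 5)*(k + 6)**2*(k + 7)**2)
(s_(k+1) − s_k) − t_k = 12*(4*k**3 + 60*k**2 + 290*k + 447)/(k**8 + 40*k**7 + 688*k**6 + 6634*k**5 + 39139*k**4 + 144310*k**3 + 323772*k**2 + 402696*k + 211680)

Invalid: residual 12*(4*k**3 + 60*k**2 + 290*k + 447)/(k**8 + 40*k**7 + 688*k**6 + 6634*k**5 + 39139*k**4 + 144310*k**3 + 323772*k**2 + 402696*k + 211680) ≠ 0.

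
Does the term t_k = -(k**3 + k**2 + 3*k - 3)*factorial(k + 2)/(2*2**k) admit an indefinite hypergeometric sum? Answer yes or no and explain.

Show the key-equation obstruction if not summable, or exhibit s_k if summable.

Yes. s_k = -k*(k - 2)*factorial(k + 2)/2**k.

The ratio is (k + 3)*(3*k + (k + 1)**3 + (k + 1)**2)/(2*(k**3 + k**2 + 3*k - 3)).
Take A(k)=k/2 + 3/2, B(k)=1, C(k)=k**3 + k**2 + 3*k - 3.
Need (k/2 + 3/2)·f(k+1) − (1)·f(k) = k**3 + k**2 + 3*k - 3.
deg f ≤ 2 (via 1,0,3).
Coefficient equations give f(k) = 2*k*(k - 2).
Then R = B(k−1)f/C = 2*k*(k - 2)/(k**3 + k**2 + 3*k - 3), so s_k = R(k)·t_k = -k*(k - 2)*factorial(k + 2)/2**k.
Δs = -(k**3 + k**2 + 3*k - 3)*factorial(k + 2)/(2*2**k), as required.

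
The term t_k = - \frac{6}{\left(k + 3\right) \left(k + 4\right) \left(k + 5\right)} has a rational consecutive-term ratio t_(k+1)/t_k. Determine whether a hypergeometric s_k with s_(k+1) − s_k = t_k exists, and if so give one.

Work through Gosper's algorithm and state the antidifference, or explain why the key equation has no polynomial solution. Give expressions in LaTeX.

s_k = \frac{k \left(- k - 7\right)}{4 \left(k + 3\right) \left(k + 4\right)}

r(k) = (k + 3)/(k + 6) after simplifying.
So A=k + 3 and B=k + 6, with C=1.
Key eq: (k + 3)·f(k+1) = (k + 5)·f(k) + (1).
d = 2 from the (1,1,0) case.
A polynomial solution: f(k) = k*(k + 7)/24.
Get s_k = R·t_k = k*(-k - 7)/(4*(k + 3)*(k + 4)) with R(k) = B(k−1)f(k)/C(k) = k*(k + 5)*(k + 7)/24.
Check: Δs_k = -6/(k**3 + 12*k**2 + 47*k + 60). ✓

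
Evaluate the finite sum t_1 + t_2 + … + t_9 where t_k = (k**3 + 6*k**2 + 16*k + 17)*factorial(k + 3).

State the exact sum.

Step 1: r(k) = (k**4 + 13*k**3 + 67*k**2 + 164*k + 160)/(k**3 + 6*k**2 + 16*k + 17).
Take A(k)=k + 4, B(k)=1, C(k)=k**3 + 6*k**2 + 16*k + 17.
Key eq: (k + 4)·f(k+1) = (1)·f(k) + (k**3 + 6*k**2 + 16*k + 17).
Bound: deg f ≤ 2.
Solve for f: f(k) = k**2 + k + 3 (degree 2 ≤ 2).
Get s_k = R·t_k = (k**2 + k + 3)*factorial(k + 3) with R(k) = B(k−1)f(k)/C(k) = (k**2 + k + 3)/(k**3 + 6*k**2 + 16*k + 17).
Check: Δs_k = (k**3 + 6*k**2 + 16*k + 17)*factorial(k + 3). ✓
Σ_(k=1)^(9) t_k = s_(10) − s_(1) = 703653350400 − (120) = 703653350280.

Σ = 703653350280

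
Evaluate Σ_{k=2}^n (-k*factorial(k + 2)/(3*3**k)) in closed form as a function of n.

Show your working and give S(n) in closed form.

The ratio is (k + 1)*(k + 3)/(3*k).
Normal form (A,B,C) = (k/3 + 1, 1, k).
Need (k/3 + 1)·f(k+1) − (1)·f(k) = k.
d = 0 from the (1,0,1) case.
Solving with deg f ≤ 0: f(k) = 3.
So s_k = (B(k−1)f/C)·t_k = (3/k)·t_k = -factorial(k + 2)/3**k.
Δs = -k*factorial(k + 2)/(3*3**k), as required.
Evaluate: s_(n+1) = -3**(-n - 1)*factorial(n + 3); subtract s_(2) = -8/3 ⇒ S(n) = 8/3 - factorial(n + 3)/(3*3**n).

S(n) = 8/3 - factorial(n + 3)/(3*3**n)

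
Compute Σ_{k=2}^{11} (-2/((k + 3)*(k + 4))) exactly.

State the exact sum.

Compute t_(k+1)/t_k: get (k + 3)/(k + 5).
Take A(k)=k + 3, B(k)=k + 5, C(k)=1.
Solve (k + 3)·f(k+1) − (k + 4)·f(k) = 1.
Bound: deg f ≤ 1.
Solve for f: f(k) = k/3 (degree 1 ≤ 1).
Certificate R = B(k−1)f/C = k*(k + 4)/3 gives s_k = -2*k/(3*k + 9).
Verify: -2/(k**2 + 7*k + 12) matches t_k.
Evaluate s at k=12 and k=2: -8/15 and -4/15; difference -4/15.

Σ = -4/15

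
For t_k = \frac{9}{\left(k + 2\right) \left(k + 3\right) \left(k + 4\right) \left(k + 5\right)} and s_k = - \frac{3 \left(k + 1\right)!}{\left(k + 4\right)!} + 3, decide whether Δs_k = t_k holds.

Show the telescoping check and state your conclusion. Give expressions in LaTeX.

valid (s_(k+1) − s_k reduces to t_k)

s_(k+1) = -3*factorial(k + 2)/factorial(k + 5) + 3
s_(k+1) − s_k = 9/((k + 2)*(k + 3)*(k + 4)*(k + 5))
(s_(k+1) − s_k) − t_k = 0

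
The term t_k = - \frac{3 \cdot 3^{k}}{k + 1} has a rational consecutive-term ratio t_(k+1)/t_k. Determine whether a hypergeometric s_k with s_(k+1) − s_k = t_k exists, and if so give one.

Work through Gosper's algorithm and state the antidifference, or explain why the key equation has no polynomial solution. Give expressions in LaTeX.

no hypergeometric antidifference exists

Ratio r(k) = 3*(k + 1)/(k + 2).
Gosper form: A/B · C(k+1)/C(k) with A=3*k + 3, B=k + 2, C=1.
Need (3*k + 3)·f(k+1) − (k + 1)·f(k) = 1.
Degrees (1,1,0) ⇒ d ≤ -1.
Bound -1 < 0, so the key equation has no polynomial solution.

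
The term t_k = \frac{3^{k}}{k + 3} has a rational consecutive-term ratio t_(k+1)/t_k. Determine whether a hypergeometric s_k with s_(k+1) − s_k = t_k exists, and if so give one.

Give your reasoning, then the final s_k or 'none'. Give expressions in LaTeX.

none (Gosper's algorithm certifies no s_k)

t_(k+1)/t_k = 3*(k + 3)/(k + 4).
Factor: A=3*k + 9; B=k + 4; C=1.
Set up (3*k + 9)·f(k+1) − (k + 3)·f(k) − (1) = 0.
deg f ≤ -1 (via 1,1,0).
deg f ≤ -1 is impossible — no certificate.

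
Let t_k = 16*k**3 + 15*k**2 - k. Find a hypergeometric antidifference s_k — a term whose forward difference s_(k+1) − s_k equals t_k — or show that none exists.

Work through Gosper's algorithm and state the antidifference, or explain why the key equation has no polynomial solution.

s_k = k*(4*k**3 - 3*k**2 - 4*k + 3)

t_(k+1)/t_k = (16*k**2 + 47*k + 30)/(k*(16*k - 1)).
A = 1, B = 1, C = k**3 + 15*k**2/16 - k/16.
Key eq: (1)·f(k+1) = (1)·f(k) + (k**3 + 15*k**2/16 - k/16).
Degrees (0,0,3) ⇒ d ≤ 4.
A polynomial solution: f(k) = k*(k - 1)*(k + 1)*(4*k - 3)/16.
Certificate R = B(k−1)f/C = (k - 1)*(4*k - 3)/(16*k - 1) gives s_k = k*(4*k**3 - 3*k**2 - 4*k + 3).
Verify: k*(16*k**2 + 15*k - 1) matches t_k.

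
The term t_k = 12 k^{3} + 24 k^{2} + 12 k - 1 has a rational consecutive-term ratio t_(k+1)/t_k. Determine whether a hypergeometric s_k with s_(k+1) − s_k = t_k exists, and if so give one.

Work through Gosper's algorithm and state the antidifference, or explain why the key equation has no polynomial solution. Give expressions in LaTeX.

Step 1: r(k) = (12*k**3 + 60*k**2 + 96*k + 47)/(12*k**3 + 24*k**2 + 12*k - 1).
Take A(k)=1, B(k)=1, C(k)=k**3 + 2*k**2 + k - 1/12.
Set up (1)·f(k+1) − (1)·f(k) − (k**3 + 2*k**2 + k - 1/12) = 0.
Degrees (0,0,3) ⇒ d ≤ 4.
Solving with deg f ≤ 4: f(k) = k*(3*k**3 + 2*k**2 - 3*k - 3)/12.
Then R = B(k−1)f/C = k*(3*k**3 + 2*k**2 - 3*k - 3)/(12*k**3 + 24*k**2 + 12*k - 1), so s_k = R(k)·t_k = k*(3*k**3 + 2*k**2 - 3*k - 3).
Δs = 12*k**3 + 24*k**2 + 12*k - 1, as required.

s_k = k \left(3 k^{3} + 2 k^{2} - 3 k - 3\right)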